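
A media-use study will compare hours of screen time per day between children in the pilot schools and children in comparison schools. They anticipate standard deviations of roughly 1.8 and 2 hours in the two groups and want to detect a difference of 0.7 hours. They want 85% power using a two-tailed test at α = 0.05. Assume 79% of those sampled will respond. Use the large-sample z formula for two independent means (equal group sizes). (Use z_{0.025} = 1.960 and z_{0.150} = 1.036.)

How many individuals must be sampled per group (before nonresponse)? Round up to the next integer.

n = 168 per group

n = (z_{α/2} + z_β)² · (σ₁² + σ₂²) / δ²
  = (1.960 + 1.036)² · (1.8² + 2² = 7.24) / 0.7²
  = 8.9760 · 7.24 / 0.49
  = 132.63
Adjust for 79% response: 132.63 / 0.79 = 167.88.
Round up → n = 168 per group.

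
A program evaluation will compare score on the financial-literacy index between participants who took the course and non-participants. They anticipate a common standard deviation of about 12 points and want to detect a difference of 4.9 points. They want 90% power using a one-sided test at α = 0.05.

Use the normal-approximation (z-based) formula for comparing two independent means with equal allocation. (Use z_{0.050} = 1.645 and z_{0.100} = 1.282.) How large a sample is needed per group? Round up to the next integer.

n = (z_α + z_β)² · (σ₁² + σ₂²) / δ²
  = (1.645 + 1.282)² · (2·12² = 288) / 4.9²
  = 8.5673 · 288 / 24.01
  = 102.77
Round up → n = 103 per group.

n = 103 per group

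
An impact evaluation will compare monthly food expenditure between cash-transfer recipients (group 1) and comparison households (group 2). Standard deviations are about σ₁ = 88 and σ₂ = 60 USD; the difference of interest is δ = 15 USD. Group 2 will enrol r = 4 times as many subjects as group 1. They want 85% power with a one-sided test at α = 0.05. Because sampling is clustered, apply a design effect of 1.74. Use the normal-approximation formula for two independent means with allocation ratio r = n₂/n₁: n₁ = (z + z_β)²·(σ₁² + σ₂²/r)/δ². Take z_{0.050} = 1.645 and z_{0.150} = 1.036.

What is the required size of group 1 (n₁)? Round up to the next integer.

n₁ = (z_α + z_β)² · (σ₁² + σ₂²/r) / δ²
   = (1.645 + 1.036)² · (88² + 60²/4) / 15²
   = 7.1878 · (7744 + 900) / 225
   = 7.1878 · 8644 / 225
   = 276.14
Design effect: 1.74 × 276.14 = 480.48.
Round up → n₁ = 481; n₂ = r·n₁ = 4 × 481 = 1924.

n₁ = 481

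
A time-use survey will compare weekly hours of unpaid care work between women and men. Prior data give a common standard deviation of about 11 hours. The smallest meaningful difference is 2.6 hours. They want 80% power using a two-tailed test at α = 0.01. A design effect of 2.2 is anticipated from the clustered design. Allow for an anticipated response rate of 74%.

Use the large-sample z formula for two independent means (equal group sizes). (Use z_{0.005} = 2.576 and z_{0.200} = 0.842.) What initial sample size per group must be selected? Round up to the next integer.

n = 1244 per group

n = (z_{α/2} + z_β)² · (σ₁² + σ₂²) / δ²
  = (2.576 + 0.842)² · (2·11² = 242) / 2.6²
  = 11.6827 · 242 / 6.76
  = 418.23
Design effect: 2.2 × 418.23 = 920.10.
Adjust for 74% response: 920.10 / 0.74 = 1243.38.
Round up → n = 1244 per group.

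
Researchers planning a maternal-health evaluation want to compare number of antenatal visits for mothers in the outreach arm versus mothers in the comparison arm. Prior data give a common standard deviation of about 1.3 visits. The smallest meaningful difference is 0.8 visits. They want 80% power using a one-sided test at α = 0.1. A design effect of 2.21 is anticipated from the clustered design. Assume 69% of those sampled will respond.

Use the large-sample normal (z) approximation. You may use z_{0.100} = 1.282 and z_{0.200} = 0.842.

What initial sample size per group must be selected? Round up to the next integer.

n = (z_α + z_β)² · (σ₁² + σ₂²) / δ²
  = (1.282 + 0.842)² · (2·1.3² = 3.38) / 0.8²
  = 4.5114 · 3.38 / 0.64
  = 23.83
Design effect: 2.21 × 23.83 = 52.65.
Adjust for 69% response: 52.65 / 0.69 = 76.31.
Round up → n = 77 per group.

n = 77 per group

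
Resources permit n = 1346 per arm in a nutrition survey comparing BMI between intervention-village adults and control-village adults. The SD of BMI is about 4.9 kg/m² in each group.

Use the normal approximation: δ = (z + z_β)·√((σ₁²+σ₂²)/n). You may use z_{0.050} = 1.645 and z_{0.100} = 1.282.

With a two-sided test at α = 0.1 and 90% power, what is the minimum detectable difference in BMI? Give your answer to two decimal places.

δ = (z_{α/2} + z_β) · √((σ₁²+σ₂²)/n)
  = (1.645 + 1.282) · √(48.02/1346)
  = 2.927 · √0.03568
  = 2.927 · 0.1889
  = 0.5529

Minimum detectable difference ≈ 0.55 kg/m²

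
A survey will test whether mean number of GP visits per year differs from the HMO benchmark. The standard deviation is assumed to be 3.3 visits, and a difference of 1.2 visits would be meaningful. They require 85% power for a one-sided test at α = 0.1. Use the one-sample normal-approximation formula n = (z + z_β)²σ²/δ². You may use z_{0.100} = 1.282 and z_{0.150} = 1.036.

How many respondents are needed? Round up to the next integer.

n = 41

n = (z_α + z_β)² · σ² / δ²
  = (1.282 + 1.036)² · 3.3² / 1.2²
  = 5.3731 · 10.89 / 1.44
  = 40.63
Round up → n = 41.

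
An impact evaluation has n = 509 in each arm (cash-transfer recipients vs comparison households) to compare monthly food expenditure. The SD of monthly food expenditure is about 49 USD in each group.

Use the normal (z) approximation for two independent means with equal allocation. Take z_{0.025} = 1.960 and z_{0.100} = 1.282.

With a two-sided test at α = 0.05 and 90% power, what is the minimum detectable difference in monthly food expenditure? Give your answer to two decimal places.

δ = (z_{α/2} + z_β) · √((σ₁²+σ₂²)/n)
  = (1.960 + 1.282) · √(4802/509)
  = 3.242 · √9.4342
  = 3.242 · 3.0715
  = 9.9578

Minimum detectable difference ≈ 9.96 USD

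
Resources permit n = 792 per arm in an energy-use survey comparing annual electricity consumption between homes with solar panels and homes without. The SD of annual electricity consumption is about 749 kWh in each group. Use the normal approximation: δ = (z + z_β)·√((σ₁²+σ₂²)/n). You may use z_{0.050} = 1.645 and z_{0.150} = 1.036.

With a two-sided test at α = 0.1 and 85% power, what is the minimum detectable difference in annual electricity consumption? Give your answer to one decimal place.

Minimum detectable difference ≈ 100.9 kWh

δ = (z_{α/2} + z_β) · √((σ₁²+σ₂²)/n)
  = (1.645 + 1.036) · √(1122002/792)
  = 2.681 · √1416.7
  = 2.681 · 37.6387
  = 100.9093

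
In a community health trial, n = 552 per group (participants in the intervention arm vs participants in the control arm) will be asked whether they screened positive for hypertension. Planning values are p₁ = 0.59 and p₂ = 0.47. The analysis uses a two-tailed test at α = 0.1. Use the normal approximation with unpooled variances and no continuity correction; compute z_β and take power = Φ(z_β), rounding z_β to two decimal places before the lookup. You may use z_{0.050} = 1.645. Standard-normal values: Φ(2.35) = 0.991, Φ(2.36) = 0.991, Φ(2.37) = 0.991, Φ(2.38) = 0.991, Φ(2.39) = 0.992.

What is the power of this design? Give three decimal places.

z_β = |p₁−p₂|·√(n/[p₁q₁+p₂q₂]) − z_{α/2}
    = 0.12 · √(552/0.4910) − 1.645
    = 0.12 · 33.5296 − 1.645
    = 4.0236 − 1.645 = 2.3786 → 2.38
Power = Φ(2.38) = 0.991.

Power ≈ 0.991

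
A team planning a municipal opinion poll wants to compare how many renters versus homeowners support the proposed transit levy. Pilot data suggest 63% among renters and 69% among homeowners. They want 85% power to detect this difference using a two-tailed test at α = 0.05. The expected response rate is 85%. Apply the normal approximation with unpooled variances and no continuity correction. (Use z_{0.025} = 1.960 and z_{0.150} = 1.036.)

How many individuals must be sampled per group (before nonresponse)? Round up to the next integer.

n = 1312 per group

n = (z_{α/2} + z_β)² · [p₁(1−p₁) + p₂(1−p₂)] / (p₁ − p₂)²
  = (1.960 + 1.036)² · (0.63·0.37 + 0.69·0.31) / (-0.06)²
  = (2.996)² · (0.2331 + 0.2139) / 0.0036
  = 8.9760 · 0.4470 / 0.0036
  = 1114.52
Adjust for 85% response: 1114.52 / 0.85 = 1311.20.
Round up → n = 1312 per group.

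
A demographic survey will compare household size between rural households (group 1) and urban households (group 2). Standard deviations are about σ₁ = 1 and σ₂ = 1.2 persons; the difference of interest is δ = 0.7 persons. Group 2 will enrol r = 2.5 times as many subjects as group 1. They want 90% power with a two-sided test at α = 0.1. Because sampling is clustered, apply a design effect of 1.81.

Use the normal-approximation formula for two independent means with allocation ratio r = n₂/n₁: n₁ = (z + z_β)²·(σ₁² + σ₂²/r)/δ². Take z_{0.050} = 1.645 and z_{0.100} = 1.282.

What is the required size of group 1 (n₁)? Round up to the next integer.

n₁ = 50

n₁ = (z_{α/2} + z_β)² · (σ₁² + σ₂²/r) / δ²
   = (1.645 + 1.282)² · (1² + 1.2²/2.5) / 0.7²
   = 8.5673 · (1 + 0.576) / 0.49
   = 8.5673 · 1.576 / 0.49
   = 27.56
Design effect: 1.81 × 27.56 = 49.88.
Round up → n₁ = 50; n₂ = r·n₁ = 2.5 × 50 = 125.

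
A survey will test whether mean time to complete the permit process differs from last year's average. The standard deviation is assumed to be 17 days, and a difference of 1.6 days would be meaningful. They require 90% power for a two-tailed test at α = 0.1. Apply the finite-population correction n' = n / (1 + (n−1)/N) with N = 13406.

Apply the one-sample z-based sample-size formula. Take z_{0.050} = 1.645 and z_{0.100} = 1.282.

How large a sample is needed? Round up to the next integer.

n = (z_{α/2} + z_β)² · σ² / δ²
  = (1.645 + 1.282)² · 17² / 1.6²
  = 8.5673 · 289 / 2.56
  = 967.17
Finite-population correction (N = 13406): 967.17 / (1 + (967.17 − 1)/13406) = 902.15.
Round up → n = 903.

n = 903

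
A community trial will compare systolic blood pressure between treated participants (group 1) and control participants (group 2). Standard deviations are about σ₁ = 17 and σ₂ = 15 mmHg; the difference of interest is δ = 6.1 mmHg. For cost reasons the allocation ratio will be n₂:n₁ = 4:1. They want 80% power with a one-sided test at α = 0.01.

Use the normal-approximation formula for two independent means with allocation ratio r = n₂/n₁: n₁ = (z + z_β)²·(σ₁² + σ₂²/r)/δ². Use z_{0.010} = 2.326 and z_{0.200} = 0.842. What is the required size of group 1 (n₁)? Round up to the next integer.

n₁ = (z_α + z_β)² · (σ₁² + σ₂²/r) / δ²
   = (2.326 + 0.842)² · (17² + 15²/4) / 6.1²
   = 10.0362 · (289 + 56.25) / 37.21
   = 10.0362 · 345.25 / 37.21
   = 93.12
Round up → n₁ = 94; n₂ = r·n₁ = 4 × 94 = 376.

n₁ = 94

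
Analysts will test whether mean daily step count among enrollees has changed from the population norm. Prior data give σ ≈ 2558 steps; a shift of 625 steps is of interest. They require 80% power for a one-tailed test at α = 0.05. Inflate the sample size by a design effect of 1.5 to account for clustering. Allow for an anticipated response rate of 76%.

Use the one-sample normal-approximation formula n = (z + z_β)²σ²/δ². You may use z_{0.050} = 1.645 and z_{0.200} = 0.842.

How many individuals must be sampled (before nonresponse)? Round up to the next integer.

n = (z_α + z_β)² · σ² / δ²
  = (1.645 + 0.842)² · 2558² / 625²
  = 6.1852 · 6543364 / 390625
  = 103.61
Design effect: 1.5 × 103.61 = 155.41.
Adjust for 76% response: 155.41 / 0.76 = 204.49.
Round up → n = 205.

n = 205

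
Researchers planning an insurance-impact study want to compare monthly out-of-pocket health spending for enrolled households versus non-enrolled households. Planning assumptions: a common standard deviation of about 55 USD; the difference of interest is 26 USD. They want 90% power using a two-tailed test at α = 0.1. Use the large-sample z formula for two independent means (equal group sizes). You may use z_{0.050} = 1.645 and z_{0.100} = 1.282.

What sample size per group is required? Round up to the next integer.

n = (z_{α/2} + z_β)² · (σ₁² + σ₂²) / δ²
  = (1.645 + 1.282)² · (2·55² = 6050) / 26²
  = 8.5673 · 6050 / 676
  = 76.68
Round up → n = 77 per group.

n = 77 per group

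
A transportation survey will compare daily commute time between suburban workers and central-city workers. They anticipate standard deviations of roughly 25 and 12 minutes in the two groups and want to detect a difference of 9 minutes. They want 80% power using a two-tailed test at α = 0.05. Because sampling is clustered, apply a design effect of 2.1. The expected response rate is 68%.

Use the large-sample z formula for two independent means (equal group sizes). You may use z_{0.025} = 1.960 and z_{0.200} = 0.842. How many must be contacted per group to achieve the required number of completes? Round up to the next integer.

n = (z_{α/2} + z_β)² · (σ₁² + σ₂²) / δ²
  = (1.960 + 0.842)² · (25² + 12² = 769) / 9²
  = 7.8512 · 769 / 81
  = 74.54
Design effect: 2.1 × 74.54 = 156.53.
Adjust for 68% response: 156.53 / 0.68 = 230.19.
Round up → n = 231 per group.

n = 231 per group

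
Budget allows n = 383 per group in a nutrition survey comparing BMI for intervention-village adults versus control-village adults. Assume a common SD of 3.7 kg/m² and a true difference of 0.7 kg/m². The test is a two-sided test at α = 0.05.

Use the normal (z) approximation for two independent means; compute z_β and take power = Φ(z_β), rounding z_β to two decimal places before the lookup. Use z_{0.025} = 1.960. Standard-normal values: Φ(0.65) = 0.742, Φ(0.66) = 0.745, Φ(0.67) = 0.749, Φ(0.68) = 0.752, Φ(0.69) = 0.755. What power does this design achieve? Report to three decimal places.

Power ≈ 0.745

z_β = δ·√(n/(σ₁²+σ₂²)) − z_{α/2}
    = 0.7 · √(383/27.38) − 1.960
    = 0.7 · 3.74010 − 1.960
    = 2.6181 − 1.960 = 0.6581 → 0.66
Power = Φ(0.66) = 0.745.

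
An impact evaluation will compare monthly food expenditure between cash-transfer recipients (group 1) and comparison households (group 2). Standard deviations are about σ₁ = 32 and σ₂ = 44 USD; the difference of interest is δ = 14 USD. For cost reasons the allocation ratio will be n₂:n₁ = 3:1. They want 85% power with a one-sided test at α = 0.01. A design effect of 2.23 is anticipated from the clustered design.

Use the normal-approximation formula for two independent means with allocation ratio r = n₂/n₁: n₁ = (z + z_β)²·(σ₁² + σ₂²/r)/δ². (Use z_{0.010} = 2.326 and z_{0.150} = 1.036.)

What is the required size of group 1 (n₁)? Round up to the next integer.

n₁ = (z_α + z_β)² · (σ₁² + σ₂²/r) / δ²
   = (2.326 + 1.036)² · (32² + 44²/3) / 14²
   = 11.3030 · (1024 + 645.3333) / 196
   = 11.3030 · 1669.3 / 196
   = 96.27
Design effect: 2.23 × 96.27 = 214.68.
Round up → n₁ = 215; n₂ = r·n₁ = 3 × 215 = 645.

n₁ = 215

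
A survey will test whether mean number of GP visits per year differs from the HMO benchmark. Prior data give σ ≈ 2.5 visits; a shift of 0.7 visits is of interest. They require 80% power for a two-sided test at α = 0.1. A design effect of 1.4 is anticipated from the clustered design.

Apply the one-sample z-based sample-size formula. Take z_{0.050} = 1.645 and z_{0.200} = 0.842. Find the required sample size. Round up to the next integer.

n = 111

n = (z_{α/2} + z_β)² · σ² / δ²
  = (1.645 + 0.842)² · 2.5² / 0.7²
  = 6.1852 · 6.25 / 0.49
  = 78.89
Design effect: 1.4 × 78.89 = 110.45.
Round up → n = 111.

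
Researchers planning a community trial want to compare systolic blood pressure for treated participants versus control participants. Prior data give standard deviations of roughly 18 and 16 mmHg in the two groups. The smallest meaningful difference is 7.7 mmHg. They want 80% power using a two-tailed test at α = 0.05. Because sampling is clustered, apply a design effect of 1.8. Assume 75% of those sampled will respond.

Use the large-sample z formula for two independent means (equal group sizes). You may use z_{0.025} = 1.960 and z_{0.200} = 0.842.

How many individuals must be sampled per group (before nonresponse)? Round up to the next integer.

n = 185 per group

n = (z_{α/2} + z_β)² · (σ₁² + σ₂²) / δ²
  = (1.960 + 0.842)² · (18² + 16² = 580) / 7.7²
  = 7.8512 · 580 / 59.29
  = 76.80
Design effect: 1.8 × 76.80 = 138.25.
Adjust for 75% response: 138.25 / 0.75 = 184.33.
Round up → n = 185 per group.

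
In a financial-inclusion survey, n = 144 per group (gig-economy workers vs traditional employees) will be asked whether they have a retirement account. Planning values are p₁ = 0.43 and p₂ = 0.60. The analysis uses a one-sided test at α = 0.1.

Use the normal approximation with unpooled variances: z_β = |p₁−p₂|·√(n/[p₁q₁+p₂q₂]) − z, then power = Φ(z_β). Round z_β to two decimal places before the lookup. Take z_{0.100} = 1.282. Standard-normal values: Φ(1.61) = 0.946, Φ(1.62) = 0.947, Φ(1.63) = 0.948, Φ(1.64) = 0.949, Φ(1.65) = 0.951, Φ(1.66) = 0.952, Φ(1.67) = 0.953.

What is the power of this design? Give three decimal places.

z_β = |p₁−p₂|·√(n/[p₁q₁+p₂q₂]) − z_α
    = 0.17 · √(144/0.4851) − 1.282
    = 0.17 · 17.2292 − 1.282
    = 2.9290 − 1.282 = 1.6470 → 1.65
Power = Φ(1.65) = 0.951.

Power ≈ 0.951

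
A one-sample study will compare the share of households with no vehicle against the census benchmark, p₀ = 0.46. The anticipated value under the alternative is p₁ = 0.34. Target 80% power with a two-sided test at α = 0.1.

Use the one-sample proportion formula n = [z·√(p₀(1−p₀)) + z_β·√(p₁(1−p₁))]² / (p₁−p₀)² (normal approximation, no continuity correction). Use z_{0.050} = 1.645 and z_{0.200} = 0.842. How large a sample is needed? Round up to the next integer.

n = 104

n = [z_{α/2}·√(p₀q₀) + z_β·√(p₁q₁)]² / (p₁ − p₀)²
  = [1.645·√(0.46·0.54) + 0.842·√(0.34·0.66)]² / (-0.12)²
  = [1.645·0.4984 + 0.842·0.4737]² / 0.0144
  = [1.2187]² / 0.0144
  = 103.15
Round up → n = 104.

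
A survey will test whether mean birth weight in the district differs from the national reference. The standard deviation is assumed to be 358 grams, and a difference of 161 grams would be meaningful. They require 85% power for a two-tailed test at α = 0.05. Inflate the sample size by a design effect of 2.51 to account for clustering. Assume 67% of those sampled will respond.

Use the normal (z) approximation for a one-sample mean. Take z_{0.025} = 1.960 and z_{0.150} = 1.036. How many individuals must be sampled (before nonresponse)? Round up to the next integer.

n = 167

n = (z_{α/2} + z_β)² · σ² / δ²
  = (1.960 + 1.036)² · 358² / 161²
  = 8.9760 · 128164 / 25921
  = 44.38
Design effect: 2.51 × 44.38 = 111.40.
Adjust for 67% response: 111.40 / 0.67 = 166.26.
Round up → n = 167.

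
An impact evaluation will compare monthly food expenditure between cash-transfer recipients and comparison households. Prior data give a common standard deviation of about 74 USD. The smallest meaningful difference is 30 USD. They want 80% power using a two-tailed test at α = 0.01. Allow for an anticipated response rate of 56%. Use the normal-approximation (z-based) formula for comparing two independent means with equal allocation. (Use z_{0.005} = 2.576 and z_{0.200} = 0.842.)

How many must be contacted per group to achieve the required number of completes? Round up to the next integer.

n = (z_{α/2} + z_β)² · (σ₁² + σ₂²) / δ²
  = (2.576 + 0.842)² · (2·74² = 10952) / 30²
  = 11.6827 · 10952 / 900
  = 142.17
Adjust for 56% response: 142.17 / 0.56 = 253.87.
Round up → n = 254 per group.

n = 254 per group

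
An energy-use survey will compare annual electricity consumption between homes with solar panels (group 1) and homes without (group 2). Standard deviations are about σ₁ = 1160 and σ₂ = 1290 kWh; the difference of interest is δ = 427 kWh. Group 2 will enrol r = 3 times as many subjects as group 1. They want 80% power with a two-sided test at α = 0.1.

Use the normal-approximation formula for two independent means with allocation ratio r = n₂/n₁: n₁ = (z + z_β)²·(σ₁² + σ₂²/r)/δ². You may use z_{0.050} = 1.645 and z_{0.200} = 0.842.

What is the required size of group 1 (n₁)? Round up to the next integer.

n₁ = (z_{α/2} + z_β)² · (σ₁² + σ₂²/r) / δ²
   = (1.645 + 0.842)² · (1160² + 1290²/3) / 427²
   = 6.1852 · (1345600 + 554700) / 182329
   = 6.1852 · 1900300 / 182329
   = 64.46
Round up → n₁ = 65; n₂ = r·n₁ = 3 × 65 = 195.

n₁ = 65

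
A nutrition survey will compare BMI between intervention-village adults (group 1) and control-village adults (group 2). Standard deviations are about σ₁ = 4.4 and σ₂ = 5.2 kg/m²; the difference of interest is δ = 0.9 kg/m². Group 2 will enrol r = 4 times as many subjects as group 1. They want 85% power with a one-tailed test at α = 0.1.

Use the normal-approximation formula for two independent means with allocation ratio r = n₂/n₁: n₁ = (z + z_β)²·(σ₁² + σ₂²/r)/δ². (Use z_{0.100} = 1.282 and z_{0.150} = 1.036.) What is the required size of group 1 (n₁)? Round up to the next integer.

n₁ = 174

n₁ = (z_α + z_β)² · (σ₁² + σ₂²/r) / δ²
   = (1.282 + 1.036)² · (4.4² + 5.2²/4) / 0.9²
   = 5.3731 · (19.36 + 6.76) / 0.81
   = 5.3731 · 26.12 / 0.81
   = 173.27
Round up → n₁ = 174; n₂ = r·n₁ = 4 × 174 = 696.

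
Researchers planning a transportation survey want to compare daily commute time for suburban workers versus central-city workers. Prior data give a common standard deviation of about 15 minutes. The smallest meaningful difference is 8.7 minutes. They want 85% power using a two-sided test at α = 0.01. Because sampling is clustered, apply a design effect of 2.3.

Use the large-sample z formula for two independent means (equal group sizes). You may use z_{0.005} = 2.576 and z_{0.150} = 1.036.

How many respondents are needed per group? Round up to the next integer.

n = 179 per group

n = (z_{α/2} + z_β)² · (σ₁² + σ₂²) / δ²
  = (2.576 + 1.036)² · (2·15² = 450) / 8.7²
  = 13.0465 · 450 / 75.69
  = 77.57
Design effect: 2.3 × 77.57 = 178.40.
Round up → n = 179 per group.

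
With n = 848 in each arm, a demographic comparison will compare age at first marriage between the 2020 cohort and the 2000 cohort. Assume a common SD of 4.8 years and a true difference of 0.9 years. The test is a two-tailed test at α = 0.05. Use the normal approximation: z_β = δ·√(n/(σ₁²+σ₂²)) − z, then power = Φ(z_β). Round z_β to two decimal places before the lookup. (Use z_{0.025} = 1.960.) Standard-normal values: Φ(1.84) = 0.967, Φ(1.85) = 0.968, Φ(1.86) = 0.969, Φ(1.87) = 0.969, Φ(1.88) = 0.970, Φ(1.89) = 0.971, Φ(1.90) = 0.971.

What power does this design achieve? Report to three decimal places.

z_β = δ·√(n/(σ₁²+σ₂²)) − z_{α/2}
    = 0.9 · √(848/46.08) − 1.960
    = 0.9 · 4.28985 − 1.960
    = 3.8609 − 1.960 = 1.9009 → 1.90
Power = Φ(1.90) = 0.971.

Power ≈ 0.971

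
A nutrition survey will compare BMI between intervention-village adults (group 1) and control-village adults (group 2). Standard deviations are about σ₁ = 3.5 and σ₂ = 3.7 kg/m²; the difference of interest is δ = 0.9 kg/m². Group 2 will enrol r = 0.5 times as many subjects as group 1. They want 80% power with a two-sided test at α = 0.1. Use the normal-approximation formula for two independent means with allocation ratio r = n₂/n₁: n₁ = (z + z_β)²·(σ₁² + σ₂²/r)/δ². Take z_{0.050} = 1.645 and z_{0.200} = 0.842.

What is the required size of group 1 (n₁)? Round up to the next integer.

n₁ = 303

n₁ = (z_{α/2} + z_β)² · (σ₁² + σ₂²/r) / δ²
   = (1.645 + 0.842)² · (3.5² + 3.7²/0.5) / 0.9²
   = 6.1852 · (12.25 + 27.38) / 0.81
   = 6.1852 · 39.63 / 0.81
   = 302.62
Round up → n₁ = 303; n₂ = r·n₁ = 0.5 × 303 = 152.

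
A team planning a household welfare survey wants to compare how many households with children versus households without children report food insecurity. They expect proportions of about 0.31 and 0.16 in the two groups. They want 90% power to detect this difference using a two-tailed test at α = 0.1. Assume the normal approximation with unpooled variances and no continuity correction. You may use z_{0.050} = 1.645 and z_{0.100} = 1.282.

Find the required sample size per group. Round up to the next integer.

n = 133 per group

n = (z_{α/2} + z_β)² · [p₁(1−p₁) + p₂(1−p₂)] / (p₁ − p₂)²
  = (1.645 + 1.282)² · (0.31·0.69 + 0.16·0.84) / (0.15)²
  = (2.927)² · (0.2139 + 0.1344) / 0.0225
  = 8.5673 · 0.3483 / 0.0225
  = 132.62
Round up → n = 133 per group.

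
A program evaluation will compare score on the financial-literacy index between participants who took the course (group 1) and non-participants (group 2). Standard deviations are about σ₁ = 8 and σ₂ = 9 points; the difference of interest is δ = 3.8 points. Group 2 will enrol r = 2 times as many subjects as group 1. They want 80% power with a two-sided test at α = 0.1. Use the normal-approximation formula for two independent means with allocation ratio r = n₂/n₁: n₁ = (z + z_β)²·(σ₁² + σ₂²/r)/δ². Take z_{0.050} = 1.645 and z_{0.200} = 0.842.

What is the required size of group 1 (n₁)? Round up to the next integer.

n₁ = 45

n₁ = (z_{α/2} + z_β)² · (σ₁² + σ₂²/r) / δ²
   = (1.645 + 0.842)² · (8² + 9²/2) / 3.8²
   = 6.1852 · (64 + 40.5) / 14.44
   = 6.1852 · 104.5 / 14.44
   = 44.76
Round up → n₁ = 45; n₂ = r·n₁ = 2 × 45 = 90.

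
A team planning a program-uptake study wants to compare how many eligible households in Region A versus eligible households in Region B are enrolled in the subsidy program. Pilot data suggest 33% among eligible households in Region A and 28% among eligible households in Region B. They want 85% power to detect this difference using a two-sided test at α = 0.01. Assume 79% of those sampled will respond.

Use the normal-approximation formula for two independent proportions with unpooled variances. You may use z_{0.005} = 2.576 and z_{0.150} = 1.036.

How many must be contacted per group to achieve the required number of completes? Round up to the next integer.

n = (z_{α/2} + z_β)² · [p₁(1−p₁) + p₂(1−p₂)] / (p₁ − p₂)²
  = (2.576 + 1.036)² · (0.33·0.67 + 0.28·0.72) / (0.05)²
  = (3.612)² · (0.2211 + 0.2016) / 0.0025
  = 13.0465 · 0.4227 / 0.0025
  = 2205.91
Adjust for 79% response: 2205.91 / 0.79 = 2792.29.
Round up → n = 2793 per group.

n = 2793 per group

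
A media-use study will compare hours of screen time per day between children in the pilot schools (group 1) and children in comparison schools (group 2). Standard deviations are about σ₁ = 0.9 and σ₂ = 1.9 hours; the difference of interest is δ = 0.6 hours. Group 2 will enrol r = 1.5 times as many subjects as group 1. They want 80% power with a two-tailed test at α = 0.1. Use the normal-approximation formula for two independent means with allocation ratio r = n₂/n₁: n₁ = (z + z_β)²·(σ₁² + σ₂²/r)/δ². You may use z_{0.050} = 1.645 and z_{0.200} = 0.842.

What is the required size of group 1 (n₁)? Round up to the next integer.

n₁ = 56

n₁ = (z_{α/2} + z_β)² · (σ₁² + σ₂²/r) / δ²
   = (1.645 + 0.842)² · (0.9² + 1.9²/1.5) / 0.6²
   = 6.1852 · (0.81 + 2.4067) / 0.36
   = 6.1852 · 3.2167 / 0.36
   = 55.27
Round up → n₁ = 56; n₂ = r·n₁ = 1.5 × 56 = 84.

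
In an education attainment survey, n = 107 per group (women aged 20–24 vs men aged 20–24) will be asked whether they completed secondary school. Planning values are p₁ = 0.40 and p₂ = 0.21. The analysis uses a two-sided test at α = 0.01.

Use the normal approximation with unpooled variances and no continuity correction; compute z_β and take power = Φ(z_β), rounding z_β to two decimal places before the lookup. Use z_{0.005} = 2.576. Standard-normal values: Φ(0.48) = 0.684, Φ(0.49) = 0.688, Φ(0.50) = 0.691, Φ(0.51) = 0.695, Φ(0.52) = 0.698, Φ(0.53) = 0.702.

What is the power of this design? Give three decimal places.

Power ≈ 0.695

z_β = |p₁−p₂|·√(n/[p₁q₁+p₂q₂]) − z_{α/2}
    = 0.19 · √(107/0.4059) − 2.576
    = 0.19 · 16.2361 − 2.576
    = 3.0849 − 2.576 = 0.5089 → 0.51
Power = Φ(0.51) = 0.695.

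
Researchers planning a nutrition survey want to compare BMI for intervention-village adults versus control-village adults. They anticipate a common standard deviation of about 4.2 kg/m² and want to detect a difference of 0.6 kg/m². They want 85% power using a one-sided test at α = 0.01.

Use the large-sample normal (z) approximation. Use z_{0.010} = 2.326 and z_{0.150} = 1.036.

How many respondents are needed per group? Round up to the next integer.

n = (z_α + z_β)² · (σ₁² + σ₂²) / δ²
  = (2.326 + 1.036)² · (2·4.2² = 35.28) / 0.6²
  = 11.3030 · 35.28 / 0.36
  = 1107.70
Round up → n = 1108 per group.

n = 1108 per group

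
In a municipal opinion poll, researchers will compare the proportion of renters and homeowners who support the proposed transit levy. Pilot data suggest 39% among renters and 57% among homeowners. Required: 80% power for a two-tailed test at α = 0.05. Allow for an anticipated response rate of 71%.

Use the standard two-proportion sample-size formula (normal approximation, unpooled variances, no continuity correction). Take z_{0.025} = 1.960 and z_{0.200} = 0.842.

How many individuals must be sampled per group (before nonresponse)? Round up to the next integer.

n = 165 per group

n = (z_{α/2} + z_β)² · [p₁(1−p₁) + p₂(1−p₂)] / (p₁ − p₂)²
  = (1.960 + 0.842)² · (0.39·0.61 + 0.57·0.43) / (-0.18)²
  = (2.802)² · (0.2379 + 0.2451) / 0.0324
  = 7.8512 · 0.4830 / 0.0324
  = 117.04
Adjust for 71% response: 117.04 / 0.71 = 164.85.
Round up → n = 165 per group.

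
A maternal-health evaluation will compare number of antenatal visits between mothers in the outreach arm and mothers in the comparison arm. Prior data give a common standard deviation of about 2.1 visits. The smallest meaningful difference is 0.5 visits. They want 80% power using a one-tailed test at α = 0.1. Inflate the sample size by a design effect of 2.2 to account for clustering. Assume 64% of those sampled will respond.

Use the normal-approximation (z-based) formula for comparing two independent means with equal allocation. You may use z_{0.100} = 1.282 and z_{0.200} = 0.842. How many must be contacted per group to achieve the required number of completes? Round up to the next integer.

n = (z_α + z_β)² · (σ₁² + σ₂²) / δ²
  = (1.282 + 0.842)² · (2·2.1² = 8.82) / 0.5²
  = 4.5114 · 8.82 / 0.25
  = 159.16
Design effect: 2.2 × 159.16 = 350.15.
Adjust for 64% response: 350.15 / 0.64 = 547.12.
Round up → n = 548 per group.

n = 548 per group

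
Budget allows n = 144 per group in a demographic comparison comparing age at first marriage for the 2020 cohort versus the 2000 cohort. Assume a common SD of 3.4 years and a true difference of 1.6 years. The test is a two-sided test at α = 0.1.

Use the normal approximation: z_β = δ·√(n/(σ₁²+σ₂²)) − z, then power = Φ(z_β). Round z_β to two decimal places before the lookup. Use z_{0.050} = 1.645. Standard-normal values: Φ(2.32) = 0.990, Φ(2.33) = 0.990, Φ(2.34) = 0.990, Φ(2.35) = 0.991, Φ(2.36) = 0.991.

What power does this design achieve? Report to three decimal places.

Power ≈ 0.991

z_β = δ·√(n/(σ₁²+σ₂²)) − z_{α/2}
    = 1.6 · √(144/23.12) − 1.645
    = 1.6 · 2.49567 − 1.645
    = 3.9931 − 1.645 = 2.3481 → 2.35
Power = Φ(2.35) = 0.991.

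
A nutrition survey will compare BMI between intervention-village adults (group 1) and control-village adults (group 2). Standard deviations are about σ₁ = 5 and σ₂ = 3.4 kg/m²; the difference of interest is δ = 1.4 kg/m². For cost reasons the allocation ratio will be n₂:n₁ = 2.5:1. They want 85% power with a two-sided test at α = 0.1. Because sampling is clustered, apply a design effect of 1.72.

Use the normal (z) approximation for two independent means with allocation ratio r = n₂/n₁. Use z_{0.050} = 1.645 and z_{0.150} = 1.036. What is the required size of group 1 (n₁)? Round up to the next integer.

n₁ = 187

n₁ = (z_{α/2} + z_β)² · (σ₁² + σ₂²/r) / δ²
   = (1.645 + 1.036)² · (5² + 3.4²/2.5) / 1.4²
   = 7.1878 · (25 + 4.624) / 1.96
   = 7.1878 · 29.624 / 1.96
   = 108.64
Design effect: 1.72 × 108.64 = 186.86.
Round up → n₁ = 187; n₂ = r·n₁ = 2.5 × 187 = 468.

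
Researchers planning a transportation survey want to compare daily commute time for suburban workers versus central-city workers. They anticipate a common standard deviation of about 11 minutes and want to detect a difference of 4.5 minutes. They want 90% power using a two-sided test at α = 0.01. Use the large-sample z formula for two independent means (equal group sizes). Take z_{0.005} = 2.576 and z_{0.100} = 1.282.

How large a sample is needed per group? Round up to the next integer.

n = (z_{α/2} + z_β)² · (σ₁² + σ₂²) / δ²
  = (2.576 + 1.282)² · (2·11² = 242) / 4.5²
  = 14.8842 · 242 / 20.25
  = 177.87
Round up → n = 178 per group.

n = 178 per group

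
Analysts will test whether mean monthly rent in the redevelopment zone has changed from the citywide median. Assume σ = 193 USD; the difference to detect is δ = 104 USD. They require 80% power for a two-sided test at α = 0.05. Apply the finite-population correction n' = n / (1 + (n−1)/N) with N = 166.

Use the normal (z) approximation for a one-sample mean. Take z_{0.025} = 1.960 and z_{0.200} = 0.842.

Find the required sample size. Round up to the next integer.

n = 24

n = (z_{α/2} + z_β)² · σ² / δ²
  = (1.960 + 0.842)² · 193² / 104²
  = 7.8512 · 37249 / 10816
  = 27.04
Finite-population correction (N = 166): 27.04 / (1 + (27.04 − 1)/166) = 23.37.
Round up → n = 24.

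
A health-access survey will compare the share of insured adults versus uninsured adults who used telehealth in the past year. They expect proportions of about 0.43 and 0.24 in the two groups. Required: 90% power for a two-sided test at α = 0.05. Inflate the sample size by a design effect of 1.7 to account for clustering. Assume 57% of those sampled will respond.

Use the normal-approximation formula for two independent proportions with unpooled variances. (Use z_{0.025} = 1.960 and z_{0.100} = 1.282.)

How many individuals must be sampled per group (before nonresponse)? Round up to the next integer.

n = (z_{α/2} + z_β)² · [p₁(1−p₁) + p₂(1−p₂)] / (p₁ − p₂)²
  = (1.960 + 1.282)² · (0.43·0.57 + 0.24·0.76) / (0.19)²
  = (3.242)² · (0.2451 + 0.1824) / 0.0361
  = 10.5106 · 0.4275 / 0.0361
  = 124.47
Design effect: 1.7 × 124.47 = 211.59.
Adjust for 57% response: 211.59 / 0.57 = 371.22.
Round up → n = 372 per group.

n = 372 per group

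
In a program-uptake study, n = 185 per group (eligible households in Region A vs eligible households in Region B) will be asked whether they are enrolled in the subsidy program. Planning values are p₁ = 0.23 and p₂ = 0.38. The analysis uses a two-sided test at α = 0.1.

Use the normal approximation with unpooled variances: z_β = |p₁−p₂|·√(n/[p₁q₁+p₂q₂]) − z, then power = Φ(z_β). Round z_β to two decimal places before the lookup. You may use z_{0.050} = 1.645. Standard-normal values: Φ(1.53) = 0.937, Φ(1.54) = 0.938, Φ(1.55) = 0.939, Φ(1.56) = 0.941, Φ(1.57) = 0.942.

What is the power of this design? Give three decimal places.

Power ≈ 0.937

z_β = |p₁−p₂|·√(n/[p₁q₁+p₂q₂]) − z_{α/2}
    = 0.15 · √(185/0.4127) − 1.645
    = 0.15 · 21.1723 − 1.645
    = 3.1758 − 1.645 = 1.5308 → 1.53
Power = Φ(1.53) = 0.937.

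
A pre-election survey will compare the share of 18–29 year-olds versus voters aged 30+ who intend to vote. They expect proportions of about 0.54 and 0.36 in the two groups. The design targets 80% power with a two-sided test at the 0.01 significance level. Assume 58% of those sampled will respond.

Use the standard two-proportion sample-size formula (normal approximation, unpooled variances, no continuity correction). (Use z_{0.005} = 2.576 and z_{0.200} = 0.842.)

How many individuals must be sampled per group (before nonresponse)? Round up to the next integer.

n = (z_{α/2} + z_β)² · [p₁(1−p₁) + p₂(1−p₂)] / (p₁ − p₂)²
  = (2.576 + 0.842)² · (0.54·0.46 + 0.36·0.64) / (0.18)²
  = (3.418)² · (0.2484 + 0.2304) / 0.0324
  = 11.6827 · 0.4788 / 0.0324
  = 172.64
Adjust for 58% response: 172.64 / 0.58 = 297.66.
Round up → n = 298 per group.

n = 298 per group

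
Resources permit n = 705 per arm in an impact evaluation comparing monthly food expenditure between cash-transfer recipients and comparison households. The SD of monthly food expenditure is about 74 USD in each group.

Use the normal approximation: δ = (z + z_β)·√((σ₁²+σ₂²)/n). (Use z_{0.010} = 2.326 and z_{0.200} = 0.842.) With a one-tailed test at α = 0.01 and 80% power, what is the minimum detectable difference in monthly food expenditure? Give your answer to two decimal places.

δ = (z_α + z_β) · √((σ₁²+σ₂²)/n)
  = (2.326 + 0.842) · √(10952/705)
  = 3.168 · √15.5348
  = 3.168 · 3.9414
  = 12.4864

Minimum detectable difference ≈ 12.49 USD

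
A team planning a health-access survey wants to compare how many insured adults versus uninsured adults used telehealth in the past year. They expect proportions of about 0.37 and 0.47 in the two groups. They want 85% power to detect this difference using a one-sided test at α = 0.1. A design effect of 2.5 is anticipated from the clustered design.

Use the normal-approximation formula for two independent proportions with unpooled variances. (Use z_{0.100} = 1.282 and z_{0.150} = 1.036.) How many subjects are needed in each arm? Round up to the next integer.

n = 648 per group

n = (z_α + z_β)² · [p₁(1−p₁) + p₂(1−p₂)] / (p₁ − p₂)²
  = (1.282 + 1.036)² · (0.37·0.63 + 0.47·0.53) / (-0.10)²
  = (2.318)² · (0.2331 + 0.2491) / 0.0100
  = 5.3731 · 0.4822 / 0.0100
  = 259.09
Design effect: 2.5 × 259.09 = 647.73.
Round up → n = 648 per group.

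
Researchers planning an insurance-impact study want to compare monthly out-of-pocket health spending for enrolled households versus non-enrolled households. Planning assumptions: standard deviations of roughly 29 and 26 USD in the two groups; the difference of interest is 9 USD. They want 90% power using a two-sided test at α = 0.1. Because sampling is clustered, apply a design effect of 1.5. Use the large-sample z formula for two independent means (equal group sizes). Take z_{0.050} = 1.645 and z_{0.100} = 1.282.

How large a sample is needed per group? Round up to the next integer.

n = 241 per group

n = (z_{α/2} + z_β)² · (σ₁² + σ₂²) / δ²
  = (1.645 + 1.282)² · (29² + 26² = 1517) / 9²
  = 8.5673 · 1517 / 81
  = 160.45
Design effect: 1.5 × 160.45 = 240.68.
Round up → n = 241 per group.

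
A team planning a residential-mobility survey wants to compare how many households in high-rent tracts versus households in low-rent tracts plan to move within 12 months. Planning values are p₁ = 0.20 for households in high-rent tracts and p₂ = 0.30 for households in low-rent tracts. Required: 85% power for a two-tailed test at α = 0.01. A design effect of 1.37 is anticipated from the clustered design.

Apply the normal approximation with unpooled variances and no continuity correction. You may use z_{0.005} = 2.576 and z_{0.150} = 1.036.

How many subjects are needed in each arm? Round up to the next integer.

n = 662 per group

n = (z_{α/2} + z_β)² · [p₁(1−p₁) + p₂(1−p₂)] / (p₁ − p₂)²
  = (2.576 + 1.036)² · (0.20·0.80 + 0.30·0.70) / (-0.10)²
  = (3.612)² · (0.1600 + 0.2100) / 0.0100
  = 13.0465 · 0.3700 / 0.0100
  = 482.72
Design effect: 1.37 × 482.72 = 661.33.
Round up → n = 662 per group.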